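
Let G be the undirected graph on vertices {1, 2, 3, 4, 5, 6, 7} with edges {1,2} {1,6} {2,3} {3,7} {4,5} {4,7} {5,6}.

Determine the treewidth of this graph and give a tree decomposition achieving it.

Every bag has size at most 3, so the width is 3 − 1 = 2 and tw(G) ≤ 2. The edges 3–7–4–5–6–1–2–3 form a cycle, so G is not a tree and its treewidth is at least 2. Hence tw(G) = 2 exactly.

Treewidth 2.
Bags: B1 = {3, 4, 7}  B2 = {3, 4, 5}  B3 = {3, 5, 6}  B4 = {1, 3, 6}  B5 = {1, 2, 3}
Tree: B1–B2, B2–B3, B3–B4, B4–B5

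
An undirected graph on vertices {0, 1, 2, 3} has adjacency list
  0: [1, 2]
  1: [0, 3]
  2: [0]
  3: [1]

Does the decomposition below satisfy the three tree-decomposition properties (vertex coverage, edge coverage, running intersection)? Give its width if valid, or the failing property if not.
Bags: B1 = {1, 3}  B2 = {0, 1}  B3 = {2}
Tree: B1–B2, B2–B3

A tree decomposition must satisfy three properties: every vertex lies in some bag; for every edge, both endpoints lie together in some bag; and for every vertex, the bags containing it form a connected subtree. Here edge (0,2) lies in no bag, so the decomposition is invalid.

No — edge (0,2) lies in no bag.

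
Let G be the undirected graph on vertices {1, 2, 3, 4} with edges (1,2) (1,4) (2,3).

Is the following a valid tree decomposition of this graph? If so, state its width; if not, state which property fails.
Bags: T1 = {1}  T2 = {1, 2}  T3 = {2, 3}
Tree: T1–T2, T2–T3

A tree decomposition must satisfy three properties: every vertex lies in some bag; for every edge, both endpoints lie together in some bag; and for every vertex, the bags containing it form a connected subtree. Here vertex 4 appears in no bag, so the decomposition is invalid.

No — vertex 4 appears in no bag.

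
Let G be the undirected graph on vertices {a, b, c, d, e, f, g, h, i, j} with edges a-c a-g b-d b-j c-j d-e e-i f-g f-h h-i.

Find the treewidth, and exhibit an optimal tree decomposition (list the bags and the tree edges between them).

Treewidth 2.
One such decomposition:
Bags: B1 = {a, c, g}  B2 = {c, g, j}  B3 = {b, g, j}  B4 = {b, d, g}  B5 = {d, e, g}  B6 = {e, g, i}  B7 = {g, h, i}  B8 = {f, g, h}
Tree: B1–B2, B2–B3, B3–B4, B4–B5, B5–B6, B6–B7, B7–B8

Each bag holds 3 vertices, so the decomposition has width 2, which upper-bounds the treewidth. The edges g–a–c–j–b–d–e–i–h–f–g form a cycle, so G is not a tree and its treewidth is at least 2. Hence tw(G) = 2 exactly.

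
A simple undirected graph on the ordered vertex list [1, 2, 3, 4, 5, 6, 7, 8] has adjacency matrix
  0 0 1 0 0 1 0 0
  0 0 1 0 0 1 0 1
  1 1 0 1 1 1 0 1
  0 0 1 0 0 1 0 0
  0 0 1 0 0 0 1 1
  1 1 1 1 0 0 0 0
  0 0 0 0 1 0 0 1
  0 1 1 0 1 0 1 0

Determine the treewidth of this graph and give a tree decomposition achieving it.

Every bag has size at most 3, so the width is 3 − 1 = 2 and tw(G) ≤ 2. On the other hand G contains the 3-clique {2, 3, 8}. A clique must lie in a single bag of any decomposition, so no decomposition can have width below 2. Hence tw(G) = 2 exactly.

Treewidth 2.
One such decomposition:
Bags: B1 = {2, 3, 6}  B2 = {2, 3, 8}  B3 = {3, 4, 6}  B4 = {1, 3, 6}  B5 = {3, 5, 8}  B6 = {5, 7, 8}
Tree: B1–B2, B1–B3, B1–B4, B2–B5, B5–B6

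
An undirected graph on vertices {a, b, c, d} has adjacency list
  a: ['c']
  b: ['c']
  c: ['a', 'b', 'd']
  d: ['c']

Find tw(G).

1

A width-1 tree decomposition is:
Bags: B1 = {c, d}  B2 = {a, c}  B3 = {b, c}
Tree: B1–B2, B2–B3
Each bag holds 2 vertices, so the decomposition has width 1, which upper-bounds the treewidth. G has an edge, so its treewidth is at least 1. The upper and lower bounds meet at 1, so that is the treewidth.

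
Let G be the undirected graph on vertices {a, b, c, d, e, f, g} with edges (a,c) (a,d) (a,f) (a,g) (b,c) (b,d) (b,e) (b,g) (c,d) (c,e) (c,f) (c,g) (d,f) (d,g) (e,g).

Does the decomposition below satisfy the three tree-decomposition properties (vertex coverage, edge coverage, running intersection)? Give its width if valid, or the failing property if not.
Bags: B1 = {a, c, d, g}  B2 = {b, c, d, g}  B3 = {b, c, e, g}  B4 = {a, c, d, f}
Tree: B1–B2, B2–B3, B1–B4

Vertex coverage: the bags together contain {a, b, c, d, e, f, g}, the full vertex set. Edge coverage: each edge of G has both endpoints in at least one bag. Running intersection: for every vertex, the bags containing it form a connected subtree. All three properties hold, so this is a valid tree decomposition of width max|bag| − 1 = 3, and hence tw(G) ≤ 3.

Yes; width 3.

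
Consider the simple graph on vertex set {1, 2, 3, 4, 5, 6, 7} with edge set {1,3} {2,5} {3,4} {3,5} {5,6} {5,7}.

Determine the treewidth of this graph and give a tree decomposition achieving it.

Treewidth 1.
One optimal decomposition is:
Bags: B1 = {3, 4}  B2 = {3, 5}  B3 = {5, 7}  B4 = {2, 5}  B5 = {1, 3}  B6 = {5, 6}
Tree: B1–B2, B2–B3, B2–B4, B2–B5, B4–B6

The largest bag has 2 vertices, giving width 1; this decomposition certifies tw(G) ≤ 1. Since G has at least one edge (e.g. 4–3), it is not an edgeless graph, so tw(G) ≥ 1. Hence tw(G) = 1 exactly.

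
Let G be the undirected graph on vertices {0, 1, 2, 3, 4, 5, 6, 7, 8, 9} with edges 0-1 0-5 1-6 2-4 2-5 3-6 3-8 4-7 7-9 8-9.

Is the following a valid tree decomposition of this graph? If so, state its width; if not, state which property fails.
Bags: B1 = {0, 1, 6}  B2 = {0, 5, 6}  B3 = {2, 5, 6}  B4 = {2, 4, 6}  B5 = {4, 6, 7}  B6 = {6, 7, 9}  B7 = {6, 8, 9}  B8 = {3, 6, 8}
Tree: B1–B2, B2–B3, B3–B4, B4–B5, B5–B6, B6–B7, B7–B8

Yes; width 2.

Checking the three conditions: (i) the bags cover all of {0, 1, 2, 3, 4, 5, 6, 7, 8, 9}; (ii) for each edge, some bag contains both endpoints; (iii) the bags containing any fixed vertex form a subtree. All hold, so the decomposition is valid with width 3 − 1 = 2.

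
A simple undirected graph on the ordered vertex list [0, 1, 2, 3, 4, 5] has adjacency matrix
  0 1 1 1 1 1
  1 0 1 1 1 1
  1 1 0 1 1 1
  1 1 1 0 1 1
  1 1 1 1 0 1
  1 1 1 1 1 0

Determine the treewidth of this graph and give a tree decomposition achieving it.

Treewidth 5.
One such decomposition:
Bags: B1 = {0, 1, 2, 3, 4, 5}
Tree: (single bag)

With just one bag of size 6, the width is 6 − 1 = 5, so tw(G) ≤ 5. Conversely, {0, 1, 2, 3, 4, 5} is a clique of size 6, and the vertices of any clique must share a bag in every tree decomposition; so some bag has ≥ 6 vertices and tw(G) ≥ 5. The upper and lower bounds meet at 5, so that is the treewidth.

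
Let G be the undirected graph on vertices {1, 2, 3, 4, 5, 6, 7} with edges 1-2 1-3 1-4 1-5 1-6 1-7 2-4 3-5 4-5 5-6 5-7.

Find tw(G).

2

A width-2 tree decomposition is:
Bags: B1 = {1, 5, 6}  B2 = {1, 4, 5}  B3 = {1, 5, 7}  B4 = {1, 2, 4}  B5 = {1, 3, 5}
Tree: B1–B2, B1–B3, B2–B4, B2–B5
The largest bag has 3 vertices, giving width 2; this decomposition certifies tw(G) ≤ 2. For the lower bound, the 3 vertices {1, 2, 4} are pairwise adjacent, and any tree decomposition puts a clique entirely inside one bag — forcing width ≥ 2. Combining the bounds, tw(G) = 2.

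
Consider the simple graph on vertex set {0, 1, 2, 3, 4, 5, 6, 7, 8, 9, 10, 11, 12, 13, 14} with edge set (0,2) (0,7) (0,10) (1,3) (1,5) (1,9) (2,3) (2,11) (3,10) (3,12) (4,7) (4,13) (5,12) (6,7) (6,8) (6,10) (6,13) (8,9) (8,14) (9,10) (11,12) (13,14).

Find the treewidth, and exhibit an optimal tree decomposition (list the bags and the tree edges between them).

Treewidth 3.
One optimal decomposition is:
Bags: B1 = {4, 7, 13, 14}  B2 = {6, 7, 13, 14}  B3 = {6, 7, 8, 14}  B4 = {0, 6, 7, 8}  B5 = {0, 6, 8, 10}  B6 = {0, 8, 9, 10}  B7 = {0, 2, 9, 10}  B8 = {2, 3, 9, 10}  B9 = {1, 2, 3, 9}  B10 = {1, 2, 3, 11}  B11 = {1, 3, 11, 12}  B12 = {1, 5, 11, 12}
Tree: B1–B2, B2–B3, B3–B4, B4–B5, B5–B6, B6–B7, B7–B8, B8–B9, B9–B10, B10–B11, B11–B12

Every bag has size at most 4, so the width is 4 − 1 = 3 and tw(G) ≤ 3. For the lower bound: the 4 vertex sets {4,13,14}, {7}, {6}, {0,8,9,10} are disjoint, each induces a connected subgraph, and every pair is joined by at least one edge of G. Contracting each set to a single vertex therefore yields K_{4} as a minor, and since treewidth is minor-monotone, tw(G) ≥ tw(K_{4}) = 3. Hence tw(G) = 3 exactly.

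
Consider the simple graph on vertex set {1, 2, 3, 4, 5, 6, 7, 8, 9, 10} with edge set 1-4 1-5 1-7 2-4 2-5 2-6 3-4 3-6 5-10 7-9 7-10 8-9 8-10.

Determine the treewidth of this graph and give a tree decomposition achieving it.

Treewidth 2.
One optimal decomposition is:
Bags: B1 = {3, 4, 6}  B2 = {2, 4, 6}  B3 = {1, 2, 4}  B4 = {1, 2, 5}  B5 = {1, 5, 7}  B6 = {5, 7, 10}  B7 = {7, 9, 10}  B8 = {8, 9, 10}
Tree: B1–B2, B2–B3, B3–B4, B4–B5, B5–B6, B6–B7, B7–B8

Each bag holds 3 vertices, so the decomposition has width 2, which upper-bounds the treewidth. The edges 3–6–2–4–3 form a cycle, so G is not a tree and its treewidth is at least 2. Combining the bounds, tw(G) = 2.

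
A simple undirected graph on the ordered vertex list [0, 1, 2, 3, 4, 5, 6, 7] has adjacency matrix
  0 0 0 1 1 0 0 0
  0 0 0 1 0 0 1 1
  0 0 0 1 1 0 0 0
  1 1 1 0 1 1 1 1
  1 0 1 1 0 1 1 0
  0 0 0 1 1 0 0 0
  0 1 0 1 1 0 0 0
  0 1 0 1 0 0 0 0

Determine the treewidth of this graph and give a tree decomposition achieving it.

The largest bag has 3 vertices, giving width 2; this decomposition certifies tw(G) ≤ 2. For the lower bound, the 3 vertices {1, 3, 6} are pairwise adjacent, and any tree decomposition puts a clique entirely inside one bag — forcing width ≥ 2. Combining the bounds, tw(G) = 2.

Treewidth 2.
Bags: B1 = {1, 3, 6}  B2 = {3, 4, 6}  B3 = {0, 3, 4}  B4 = {1, 3, 7}  B5 = {2, 3, 4}  B6 = {3, 4, 5}
Tree: B1–B2, B2–B3, B1–B4, B3–B5, B2–B6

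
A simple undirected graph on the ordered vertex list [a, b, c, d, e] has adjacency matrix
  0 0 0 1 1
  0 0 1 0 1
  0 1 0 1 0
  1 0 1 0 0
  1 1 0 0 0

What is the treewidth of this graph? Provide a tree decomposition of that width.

Treewidth 2.
One such decomposition:
Bags: B1 = {b, c, d}  B2 = {b, d, e}  B3 = {a, d, e}
Tree: B1–B2, B2–B3

The largest bag has 3 vertices, giving width 2; this decomposition certifies tw(G) ≤ 2. The edges d–c–b–e–a–d form a cycle, so G is not a tree and its treewidth is at least 2. Therefore the treewidth is 2.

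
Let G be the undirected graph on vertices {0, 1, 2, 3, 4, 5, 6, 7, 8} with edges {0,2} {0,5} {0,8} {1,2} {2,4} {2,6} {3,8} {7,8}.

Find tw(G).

A width-1 tree decomposition is:
Bags: B1 = {0, 8}  B2 = {0, 2}  B3 = {7, 8}  B4 = {0, 5}  B5 = {3, 8}  B6 = {1, 2}  B7 = {2, 6}  B8 = {2, 4}
Tree: B1–B2, B1–B3, B2–B4, B1–B5, B2–B6, B2–B7, B7–B8
The largest bag has 2 vertices, giving width 1; this decomposition certifies tw(G) ≤ 1. G has an edge, so its treewidth is at least 1. The upper and lower bounds meet at 1, so that is the treewidth.

1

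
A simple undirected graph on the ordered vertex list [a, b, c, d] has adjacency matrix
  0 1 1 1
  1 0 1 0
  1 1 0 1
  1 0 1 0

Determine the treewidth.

2

A width-2 tree decomposition is:
Bags: B1 = {a, b, c}  B2 = {a, c, d}
Tree: B1–B2
The largest bag has 3 vertices, giving width 2; this decomposition certifies tw(G) ≤ 2. For the lower bound, the 3 vertices {a, c, d} are pairwise adjacent, and any tree decomposition puts a clique entirely inside one bag — forcing width ≥ 2. Combining the bounds, tw(G) = 2.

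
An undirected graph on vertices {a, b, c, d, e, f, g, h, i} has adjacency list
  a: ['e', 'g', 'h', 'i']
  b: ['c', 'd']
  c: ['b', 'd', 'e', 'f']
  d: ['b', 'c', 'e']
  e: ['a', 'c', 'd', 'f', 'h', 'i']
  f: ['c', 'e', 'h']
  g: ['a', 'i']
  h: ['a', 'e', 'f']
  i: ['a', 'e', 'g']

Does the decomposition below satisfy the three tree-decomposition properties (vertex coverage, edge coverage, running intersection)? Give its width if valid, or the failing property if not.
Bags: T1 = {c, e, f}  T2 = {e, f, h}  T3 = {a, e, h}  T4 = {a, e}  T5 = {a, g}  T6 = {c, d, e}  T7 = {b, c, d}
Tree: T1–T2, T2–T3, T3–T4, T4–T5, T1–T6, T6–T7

No — vertex i appears in no bag.

A tree decomposition must satisfy three properties: every vertex lies in some bag; for every edge, both endpoints lie together in some bag; and for every vertex, the bags containing it form a connected subtree. Here vertex i appears in no bag, so the decomposition is invalid.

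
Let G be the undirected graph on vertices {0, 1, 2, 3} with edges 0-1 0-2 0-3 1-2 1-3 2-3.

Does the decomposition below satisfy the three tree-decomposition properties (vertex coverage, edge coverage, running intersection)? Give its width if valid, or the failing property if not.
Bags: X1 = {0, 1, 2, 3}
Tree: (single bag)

Yes; width 3.

Every vertex of G appears in some bag (union = {0, 1, 2, 3}); every edge is covered by a bag; and for each vertex v the set of bags containing v is connected in the bag tree. The decomposition is therefore valid. The largest bag has 4 vertices, so the width is 3.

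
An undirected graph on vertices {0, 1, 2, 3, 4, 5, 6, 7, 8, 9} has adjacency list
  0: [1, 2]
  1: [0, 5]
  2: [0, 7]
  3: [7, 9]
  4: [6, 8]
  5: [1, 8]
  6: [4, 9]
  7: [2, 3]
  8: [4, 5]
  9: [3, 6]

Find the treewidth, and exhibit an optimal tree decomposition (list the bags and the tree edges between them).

Treewidth 2.
Bags: B1 = {0, 2, 7}  B2 = {0, 1, 7}  B3 = {1, 5, 7}  B4 = {5, 7, 8}  B5 = {4, 7, 8}  B6 = {4, 6, 7}  B7 = {6, 7, 9}  B8 = {3, 7, 9}
Tree: B1–B2, B2–B3, B3–B4, B4–B5, B5–B6, B6–B7, B7–B8

Each bag holds 3 vertices, so the decomposition has width 2, which upper-bounds the treewidth. The edges 7–2–0–1–5–8–4–6–9–3–7 form a cycle, so G is not a tree and its treewidth is at least 2. Therefore the treewidth is 2.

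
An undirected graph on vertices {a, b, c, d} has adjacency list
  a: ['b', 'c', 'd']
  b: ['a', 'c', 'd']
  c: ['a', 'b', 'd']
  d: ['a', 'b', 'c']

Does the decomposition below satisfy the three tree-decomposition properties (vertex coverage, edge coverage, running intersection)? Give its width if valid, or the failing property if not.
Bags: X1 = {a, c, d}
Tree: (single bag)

A tree decomposition must satisfy three properties: every vertex lies in some bag; for every edge, both endpoints lie together in some bag; and for every vertex, the bags containing it form a connected subtree. Here vertex b appears in no bag, so the decomposition is invalid.

No — vertex b appears in no bag.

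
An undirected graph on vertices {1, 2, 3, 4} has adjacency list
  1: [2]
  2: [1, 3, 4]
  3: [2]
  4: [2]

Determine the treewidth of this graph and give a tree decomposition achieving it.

Treewidth 1.
One optimal decomposition is:
Bags: B1 = {1, 2}  B2 = {2, 4}  B3 = {2, 3}
Tree: B1–B2, B1–B3

Every bag has size at most 2, so the width is 2 − 1 = 1 and tw(G) ≤ 1. Since G has at least one edge (e.g. 2–1), it is not an edgeless graph, so tw(G) ≥ 1. Combining the bounds, tw(G) = 1.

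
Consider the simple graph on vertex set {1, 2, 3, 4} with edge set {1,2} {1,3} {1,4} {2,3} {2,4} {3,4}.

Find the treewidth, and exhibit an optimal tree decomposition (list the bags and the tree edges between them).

Treewidth 3.
Bags: B1 = {1, 2, 3, 4}
Tree: (single bag)

A single bag containing all 4 vertices is trivially a valid decomposition of width 3. On the other hand G contains the 4-clique {1, 2, 3, 4}. A clique must lie in a single bag of any decomposition, so no decomposition can have width below 3. Combining the bounds, tw(G) = 3.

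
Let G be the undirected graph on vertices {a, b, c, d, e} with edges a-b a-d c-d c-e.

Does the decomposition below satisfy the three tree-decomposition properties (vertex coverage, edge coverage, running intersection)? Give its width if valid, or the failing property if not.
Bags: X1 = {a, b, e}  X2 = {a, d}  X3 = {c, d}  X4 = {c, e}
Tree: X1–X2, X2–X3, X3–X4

A tree decomposition must satisfy three properties: every vertex lies in some bag; for every edge, both endpoints lie together in some bag; and for every vertex, the bags containing it form a connected subtree. Here bags containing vertex e are not connected in the tree, so the decomposition is invalid.

No — bags containing vertex e are not connected in the tree.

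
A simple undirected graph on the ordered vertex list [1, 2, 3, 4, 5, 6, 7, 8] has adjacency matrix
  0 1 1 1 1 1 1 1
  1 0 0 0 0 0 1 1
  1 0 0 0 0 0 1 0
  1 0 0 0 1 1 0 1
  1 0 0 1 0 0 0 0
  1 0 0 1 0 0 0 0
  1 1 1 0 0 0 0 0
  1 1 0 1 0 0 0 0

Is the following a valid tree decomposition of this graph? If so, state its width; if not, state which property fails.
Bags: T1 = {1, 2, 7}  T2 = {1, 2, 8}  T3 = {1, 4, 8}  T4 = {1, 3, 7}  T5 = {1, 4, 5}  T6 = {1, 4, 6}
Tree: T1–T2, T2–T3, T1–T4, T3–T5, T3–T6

Yes; width 2.

Checking the three conditions: (i) the bags cover all of {1, 2, 3, 4, 5, 6, 7, 8}; (ii) for each edge, some bag contains both endpoints; (iii) the bags containing any fixed vertex form a subtree. All hold, so the decomposition is valid with width 3 − 1 = 2.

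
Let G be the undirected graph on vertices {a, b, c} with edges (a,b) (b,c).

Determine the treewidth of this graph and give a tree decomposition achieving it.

Treewidth 1.
One such decomposition:
Bags: B1 = {b, c}  B2 = {a, b}
Tree: B1–B2

The largest bag has 2 vertices, giving width 1; this decomposition certifies tw(G) ≤ 1. Any graph with an edge has treewidth ≥ 1, and G has the edge c–b. Therefore the treewidth is 1.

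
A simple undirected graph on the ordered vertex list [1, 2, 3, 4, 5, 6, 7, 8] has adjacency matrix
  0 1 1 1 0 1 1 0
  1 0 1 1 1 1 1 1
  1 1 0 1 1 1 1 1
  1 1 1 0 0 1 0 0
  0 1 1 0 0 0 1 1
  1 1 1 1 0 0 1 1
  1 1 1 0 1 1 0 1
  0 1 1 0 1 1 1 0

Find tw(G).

A width-4 tree decomposition is:
Bags: B1 = {1, 2, 3, 6, 7}  B2 = {2, 3, 6, 7, 8}  B3 = {2, 3, 5, 7, 8}  B4 = {1, 2, 3, 4, 6}
Tree: B1–B2, B2–B3, B1–B4
The largest bag has 5 vertices, giving width 4; this decomposition certifies tw(G) ≤ 4. For the lower bound, the 5 vertices {2, 3, 5, 7, 8} are pairwise adjacent, and any tree decomposition puts a clique entirely inside one bag — forcing width ≥ 4. Hence tw(G) = 4 exactly.

4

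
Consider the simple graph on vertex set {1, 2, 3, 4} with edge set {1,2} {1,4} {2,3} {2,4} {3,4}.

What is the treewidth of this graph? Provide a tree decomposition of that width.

Treewidth 2.
One optimal decomposition is:
Bags: B1 = {1, 2, 4}  B2 = {2, 3, 4}
Tree: B1–B2

Every bag has size at most 3, so the width is 3 − 1 = 2 and tw(G) ≤ 2. For the lower bound, the 3 vertices {1, 2, 4} are pairwise adjacent, and any tree decomposition puts a clique entirely inside one bag — forcing width ≥ 2. Therefore the treewidth is 2.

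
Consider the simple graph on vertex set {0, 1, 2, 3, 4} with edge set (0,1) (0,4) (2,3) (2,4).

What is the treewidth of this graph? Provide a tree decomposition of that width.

Every bag has size at most 2, so the width is 2 − 1 = 1 and tw(G) ≤ 1. Any graph with an edge has treewidth ≥ 1, and G has the edge 3–2. The upper and lower bounds meet at 1, so that is the treewidth.

Treewidth 1.
One optimal decomposition is:
Bags: B1 = {2, 3}  B2 = {2, 4}  B3 = {0, 4}  B4 = {0, 1}
Tree: B1–B2, B2–B3, B3–B4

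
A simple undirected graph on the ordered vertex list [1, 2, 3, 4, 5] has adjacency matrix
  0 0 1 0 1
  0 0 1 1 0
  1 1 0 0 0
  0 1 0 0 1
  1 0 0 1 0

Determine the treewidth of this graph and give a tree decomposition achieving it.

Each bag holds 3 vertices, so the decomposition has width 2, which upper-bounds the treewidth. The edges 3–1–5–4–2–3 form a cycle, so G is not a tree and its treewidth is at least 2. Combining the bounds, tw(G) = 2.

Treewidth 2.
One such decomposition:
Bags: B1 = {1, 3, 5}  B2 = {3, 4, 5}  B3 = {2, 3, 4}
Tree: B1–B2, B2–B3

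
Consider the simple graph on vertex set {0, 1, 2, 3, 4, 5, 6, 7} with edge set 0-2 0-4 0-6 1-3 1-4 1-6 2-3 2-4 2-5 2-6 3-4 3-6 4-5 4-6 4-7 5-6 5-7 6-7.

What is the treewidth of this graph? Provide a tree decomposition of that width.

Every bag has size at most 4, so the width is 4 − 1 = 3 and tw(G) ≤ 3. On the other hand G contains the 4-clique {1, 3, 4, 6}. A clique must lie in a single bag of any decomposition, so no decomposition can have width below 3. Combining the bounds, tw(G) = 3.

Treewidth 3.
Bags: B1 = {0, 2, 4, 6}  B2 = {2, 3, 4, 6}  B3 = {1, 3, 4, 6}  B4 = {2, 4, 5, 6}  B5 = {4, 5, 6, 7}
Tree: B1–B2, B2–B3, B1–B4, B4–B5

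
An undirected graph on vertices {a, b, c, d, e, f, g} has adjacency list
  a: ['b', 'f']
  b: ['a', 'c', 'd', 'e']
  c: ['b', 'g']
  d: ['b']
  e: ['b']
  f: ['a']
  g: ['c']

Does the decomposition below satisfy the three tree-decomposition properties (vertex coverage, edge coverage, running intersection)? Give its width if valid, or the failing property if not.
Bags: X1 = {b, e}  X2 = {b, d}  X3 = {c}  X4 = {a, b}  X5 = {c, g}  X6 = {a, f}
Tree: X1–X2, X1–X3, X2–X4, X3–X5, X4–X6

No — edge (b,c) lies in no bag.

A tree decomposition must satisfy three properties: every vertex lies in some bag; for every edge, both endpoints lie together in some bag; and for every vertex, the bags containing it form a connected subtree. Here edge (b,c) lies in no bag, so the decomposition is invalid.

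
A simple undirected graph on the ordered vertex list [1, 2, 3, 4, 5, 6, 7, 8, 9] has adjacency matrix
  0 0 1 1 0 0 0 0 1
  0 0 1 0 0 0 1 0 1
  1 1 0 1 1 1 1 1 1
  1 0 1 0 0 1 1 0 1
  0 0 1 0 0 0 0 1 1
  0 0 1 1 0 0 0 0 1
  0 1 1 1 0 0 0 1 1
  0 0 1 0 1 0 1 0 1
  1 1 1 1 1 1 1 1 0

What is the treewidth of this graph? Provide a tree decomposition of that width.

Treewidth 3.
Bags: B1 = {3, 7, 8, 9}  B2 = {2, 3, 7, 9}  B3 = {3, 4, 7, 9}  B4 = {3, 5, 8, 9}  B5 = {3, 4, 6, 9}  B6 = {1, 3, 4, 9}
Tree: B1–B2, B2–B3, B1–B4, B3–B5, B5–B6

Every bag has size at most 4, so the width is 4 − 1 = 3 and tw(G) ≤ 3. On the other hand G contains the 4-clique {3, 5, 8, 9}. A clique must lie in a single bag of any decomposition, so no decomposition can have width below 3. Combining the bounds, tw(G) = 3.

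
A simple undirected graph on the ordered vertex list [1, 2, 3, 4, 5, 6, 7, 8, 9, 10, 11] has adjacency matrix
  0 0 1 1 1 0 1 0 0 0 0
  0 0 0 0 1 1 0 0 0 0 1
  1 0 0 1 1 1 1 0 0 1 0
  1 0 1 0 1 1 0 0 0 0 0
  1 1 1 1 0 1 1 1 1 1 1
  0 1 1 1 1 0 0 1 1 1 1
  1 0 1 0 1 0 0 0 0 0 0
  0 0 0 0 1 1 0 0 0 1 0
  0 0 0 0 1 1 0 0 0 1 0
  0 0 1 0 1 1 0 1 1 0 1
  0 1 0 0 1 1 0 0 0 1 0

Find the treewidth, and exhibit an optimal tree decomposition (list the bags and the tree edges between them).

Treewidth 3.
One optimal decomposition is:
Bags: B1 = {3, 4, 5, 6}  B2 = {3, 5, 6, 10}  B3 = {5, 6, 9, 10}  B4 = {5, 6, 10, 11}  B5 = {2, 5, 6, 11}  B6 = {1, 3, 4, 5}  B7 = {5, 6, 8, 10}  B8 = {1, 3, 5, 7}
Tree: B1–B2, B2–B3, B3–B4, B4–B5, B1–B6, B2–B7, B6–B8

The largest bag has 4 vertices, giving width 3; this decomposition certifies tw(G) ≤ 3. On the other hand G contains the 4-clique {1, 3, 4, 5}. A clique must lie in a single bag of any decomposition, so no decomposition can have width below 3. Hence tw(G) = 3 exactly.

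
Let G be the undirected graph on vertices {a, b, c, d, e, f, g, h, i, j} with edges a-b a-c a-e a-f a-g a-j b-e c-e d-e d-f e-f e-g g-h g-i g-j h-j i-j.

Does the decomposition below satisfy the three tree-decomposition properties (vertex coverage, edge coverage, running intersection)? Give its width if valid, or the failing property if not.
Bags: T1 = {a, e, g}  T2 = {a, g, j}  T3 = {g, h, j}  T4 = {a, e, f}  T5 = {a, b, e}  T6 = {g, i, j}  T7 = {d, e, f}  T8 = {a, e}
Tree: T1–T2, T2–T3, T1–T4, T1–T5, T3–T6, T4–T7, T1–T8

A tree decomposition must satisfy three properties: every vertex lies in some bag; for every edge, both endpoints lie together in some bag; and for every vertex, the bags containing it form a connected subtree. Here vertex c appears in no bag, so the decomposition is invalid.

No — vertex c appears in no bag.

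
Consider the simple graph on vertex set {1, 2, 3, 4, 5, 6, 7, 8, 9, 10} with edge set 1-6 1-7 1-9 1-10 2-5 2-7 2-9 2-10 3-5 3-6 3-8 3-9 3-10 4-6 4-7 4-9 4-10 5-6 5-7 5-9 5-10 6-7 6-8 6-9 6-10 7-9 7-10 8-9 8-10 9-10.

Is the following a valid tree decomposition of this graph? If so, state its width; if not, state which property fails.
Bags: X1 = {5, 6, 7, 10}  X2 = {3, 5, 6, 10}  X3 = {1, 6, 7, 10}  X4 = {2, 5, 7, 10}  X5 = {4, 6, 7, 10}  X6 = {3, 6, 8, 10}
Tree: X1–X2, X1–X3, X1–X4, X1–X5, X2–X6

No — vertex 9 appears in no bag.

A tree decomposition must satisfy three properties: every vertex lies in some bag; for every edge, both endpoints lie together in some bag; and for every vertex, the bags containing it form a connected subtree. Here vertex 9 appears in no bag, so the decomposition is invalid.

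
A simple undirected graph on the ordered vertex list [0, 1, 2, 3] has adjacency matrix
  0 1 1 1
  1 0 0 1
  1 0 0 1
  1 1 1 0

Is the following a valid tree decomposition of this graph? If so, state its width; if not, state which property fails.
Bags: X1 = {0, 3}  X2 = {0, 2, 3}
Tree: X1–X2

A tree decomposition must satisfy three properties: every vertex lies in some bag; for every edge, both endpoints lie together in some bag; and for every vertex, the bags containing it form a connected subtree. Here vertex 1 appears in no bag, so the decomposition is invalid.

No — vertex 1 appears in no bag.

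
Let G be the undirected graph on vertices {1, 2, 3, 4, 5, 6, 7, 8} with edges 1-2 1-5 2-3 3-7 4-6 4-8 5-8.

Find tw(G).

1

A width-1 tree decomposition is:
Bags: B1 = {3, 7}  B2 = {2, 3}  B3 = {1, 2}  B4 = {1, 5}  B5 = {5, 8}  B6 = {4, 8}  B7 = {4, 6}
Tree: B1–B2, B2–B3, B3–B4, B4–B5, B5–B6, B6–B7
Each bag holds 2 vertices, so the decomposition has width 1, which upper-bounds the treewidth. G has an edge, so its treewidth is at least 1. The upper and lower bounds meet at 1, so that is the treewidth.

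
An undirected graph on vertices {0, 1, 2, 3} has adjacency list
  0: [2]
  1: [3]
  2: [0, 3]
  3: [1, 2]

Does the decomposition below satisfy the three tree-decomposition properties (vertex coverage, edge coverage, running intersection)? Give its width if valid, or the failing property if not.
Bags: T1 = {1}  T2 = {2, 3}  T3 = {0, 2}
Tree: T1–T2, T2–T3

No — edge (3,1) lies in no bag.

A tree decomposition must satisfy three properties: every vertex lies in some bag; for every edge, both endpoints lie together in some bag; and for every vertex, the bags containing it form a connected subtree. Here edge (3,1) lies in no bag, so the decomposition is invalid.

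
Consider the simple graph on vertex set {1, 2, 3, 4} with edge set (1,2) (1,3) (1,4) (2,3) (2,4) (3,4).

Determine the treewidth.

3

A width-3 tree decomposition is:
Bags: B1 = {1, 2, 3, 4}
Tree: (single bag)
With just one bag of size 4, the width is 4 − 1 = 3, so tw(G) ≤ 3. For the lower bound, the 4 vertices {1, 2, 3, 4} are pairwise adjacent, and any tree decomposition puts a clique entirely inside one bag — forcing width ≥ 3. Therefore the treewidth is 3.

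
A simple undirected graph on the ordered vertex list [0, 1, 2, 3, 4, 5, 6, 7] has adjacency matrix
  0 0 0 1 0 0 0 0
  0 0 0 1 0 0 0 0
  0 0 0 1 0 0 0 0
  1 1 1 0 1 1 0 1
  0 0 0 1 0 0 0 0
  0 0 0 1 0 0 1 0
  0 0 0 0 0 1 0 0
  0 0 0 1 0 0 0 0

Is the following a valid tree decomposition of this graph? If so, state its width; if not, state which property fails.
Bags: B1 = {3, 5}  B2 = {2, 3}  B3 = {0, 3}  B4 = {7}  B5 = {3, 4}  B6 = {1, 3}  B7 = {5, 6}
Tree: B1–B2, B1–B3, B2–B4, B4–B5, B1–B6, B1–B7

A tree decomposition must satisfy three properties: every vertex lies in some bag; for every edge, both endpoints lie together in some bag; and for every vertex, the bags containing it form a connected subtree. Here edge (3,7) lies in no bag, so the decomposition is invalid.

No — edge (3,7) lies in no bag.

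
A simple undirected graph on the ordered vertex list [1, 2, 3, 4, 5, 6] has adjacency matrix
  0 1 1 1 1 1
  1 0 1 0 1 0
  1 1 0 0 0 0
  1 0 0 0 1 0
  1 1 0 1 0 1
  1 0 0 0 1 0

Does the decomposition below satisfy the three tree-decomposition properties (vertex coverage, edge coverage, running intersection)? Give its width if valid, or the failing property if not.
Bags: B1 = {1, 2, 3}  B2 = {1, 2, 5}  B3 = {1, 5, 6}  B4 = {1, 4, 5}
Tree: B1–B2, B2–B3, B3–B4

Yes; width 2.

Checking the three conditions: (i) the bags cover all of {1, 2, 3, 4, 5, 6}; (ii) for each edge, some bag contains both endpoints; (iii) the bags containing any fixed vertex form a subtree. All hold, so the decomposition is valid with width 3 − 1 = 2.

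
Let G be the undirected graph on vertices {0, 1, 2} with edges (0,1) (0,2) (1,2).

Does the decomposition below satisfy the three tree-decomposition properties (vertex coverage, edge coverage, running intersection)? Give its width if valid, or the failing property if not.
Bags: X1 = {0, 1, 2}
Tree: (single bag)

Vertex coverage: the bags together contain {0, 1, 2}, the full vertex set. Edge coverage: each edge of G has both endpoints in at least one bag. Running intersection: for every vertex, the bags containing it form a connected subtree. All three properties hold, so this is a valid tree decomposition of width max|bag| − 1 = 2, and hence tw(G) ≤ 2.

Yes; width 2.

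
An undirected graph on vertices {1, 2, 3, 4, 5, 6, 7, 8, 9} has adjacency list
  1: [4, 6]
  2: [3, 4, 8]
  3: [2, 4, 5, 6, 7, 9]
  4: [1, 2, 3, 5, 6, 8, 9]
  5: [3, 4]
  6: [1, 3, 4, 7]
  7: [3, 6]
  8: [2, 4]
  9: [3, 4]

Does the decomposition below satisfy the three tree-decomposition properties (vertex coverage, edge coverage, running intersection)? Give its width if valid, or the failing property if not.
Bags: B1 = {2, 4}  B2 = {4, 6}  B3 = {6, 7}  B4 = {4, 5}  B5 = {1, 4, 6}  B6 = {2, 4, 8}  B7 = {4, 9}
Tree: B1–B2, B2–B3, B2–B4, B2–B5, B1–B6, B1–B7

No — vertex 3 appears in no bag.

A tree decomposition must satisfy three properties: every vertex lies in some bag; for every edge, both endpoints lie together in some bag; and for every vertex, the bags containing it form a connected subtree. Here vertex 3 appears in no bag, so the decomposition is invalid.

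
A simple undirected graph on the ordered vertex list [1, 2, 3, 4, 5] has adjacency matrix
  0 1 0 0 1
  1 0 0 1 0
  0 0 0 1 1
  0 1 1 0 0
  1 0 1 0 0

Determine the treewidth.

2

A width-2 tree decomposition is:
Bags: B1 = {3, 4, 5}  B2 = {1, 4, 5}  B3 = {1, 2, 4}
Tree: B1–B2, B2–B3
Each bag holds 3 vertices, so the decomposition has width 2, which upper-bounds the treewidth. Since 4–3–5–1–2–4 is a cycle in G, G is not acyclic. Forests are exactly the graphs of treewidth ≤ 1, so tw(G) ≥ 2. Therefore the treewidth is 2.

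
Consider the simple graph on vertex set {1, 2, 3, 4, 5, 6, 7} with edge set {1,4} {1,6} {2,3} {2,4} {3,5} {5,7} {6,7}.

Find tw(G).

2

A width-2 tree decomposition is:
Bags: B1 = {2, 3, 4}  B2 = {3, 4, 5}  B3 = {4, 5, 7}  B4 = {4, 6, 7}  B5 = {1, 4, 6}
Tree: B1–B2, B2–B3, B3–B4, B4–B5
The largest bag has 3 vertices, giving width 2; this decomposition certifies tw(G) ≤ 2. For the lower bound, G contains the cycle 4–2–3–5–7–6–1–4, so G is not a forest; only forests have treewidth ≤ 1, hence tw(G) ≥ 2. Hence tw(G) = 2 exactly.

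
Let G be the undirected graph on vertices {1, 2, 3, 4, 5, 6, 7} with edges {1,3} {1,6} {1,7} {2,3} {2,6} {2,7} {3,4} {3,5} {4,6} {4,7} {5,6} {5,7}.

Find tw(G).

A width-3 tree decomposition is:
Bags: B1 = {3, 4, 6, 7}  B2 = {2, 3, 6, 7}  B3 = {1, 3, 6, 7}  B4 = {3, 5, 6, 7}
Tree: B1–B2, B2–B3, B3–B4
Each bag holds 4 vertices, so the decomposition has width 3, which upper-bounds the treewidth. For the lower bound: the 4 vertex sets {4,6}, {2,7}, {3}, {1} are disjoint, each induces a connected subgraph, and every pair is joined by at least one edge of G. Contracting each set to a single vertex therefore yields K_{4} as a minor, and since treewidth is minor-monotone, tw(G) ≥ tw(K_{4}) = 3. Therefore the treewidth is 3.

3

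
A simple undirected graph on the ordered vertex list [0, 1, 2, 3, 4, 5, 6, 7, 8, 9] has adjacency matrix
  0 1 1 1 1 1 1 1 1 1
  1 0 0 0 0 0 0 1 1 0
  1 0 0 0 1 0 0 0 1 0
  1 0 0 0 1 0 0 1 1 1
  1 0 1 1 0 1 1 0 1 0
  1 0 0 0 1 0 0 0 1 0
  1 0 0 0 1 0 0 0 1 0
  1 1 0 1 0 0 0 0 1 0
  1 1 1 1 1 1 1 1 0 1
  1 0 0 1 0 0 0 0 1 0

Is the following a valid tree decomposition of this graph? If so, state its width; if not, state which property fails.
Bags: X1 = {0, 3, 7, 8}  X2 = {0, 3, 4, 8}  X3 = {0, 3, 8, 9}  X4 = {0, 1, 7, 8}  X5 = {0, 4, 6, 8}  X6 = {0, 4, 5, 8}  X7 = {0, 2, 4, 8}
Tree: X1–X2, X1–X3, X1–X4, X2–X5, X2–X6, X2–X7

Yes; width 3.

Vertex coverage: the bags together contain {0, 1, 2, 3, 4, 5, 6, 7, 8, 9}, the full vertex set. Edge coverage: each edge of G has both endpoints in at least one bag. Running intersection: for every vertex, the bags containing it form a connected subtree. All three properties hold, so this is a valid tree decomposition of width max|bag| − 1 = 3, and hence tw(G) ≤ 3.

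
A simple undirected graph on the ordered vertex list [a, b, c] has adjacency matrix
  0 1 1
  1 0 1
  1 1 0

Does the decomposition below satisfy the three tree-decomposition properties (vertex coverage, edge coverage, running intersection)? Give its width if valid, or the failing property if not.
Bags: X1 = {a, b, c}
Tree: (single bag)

Checking the three conditions: (i) the bags cover all of {a, b, c}; (ii) for each edge, some bag contains both endpoints; (iii) the bags containing any fixed vertex form a subtree. All hold, so the decomposition is valid with width 3 − 1 = 2.

Yes; width 2.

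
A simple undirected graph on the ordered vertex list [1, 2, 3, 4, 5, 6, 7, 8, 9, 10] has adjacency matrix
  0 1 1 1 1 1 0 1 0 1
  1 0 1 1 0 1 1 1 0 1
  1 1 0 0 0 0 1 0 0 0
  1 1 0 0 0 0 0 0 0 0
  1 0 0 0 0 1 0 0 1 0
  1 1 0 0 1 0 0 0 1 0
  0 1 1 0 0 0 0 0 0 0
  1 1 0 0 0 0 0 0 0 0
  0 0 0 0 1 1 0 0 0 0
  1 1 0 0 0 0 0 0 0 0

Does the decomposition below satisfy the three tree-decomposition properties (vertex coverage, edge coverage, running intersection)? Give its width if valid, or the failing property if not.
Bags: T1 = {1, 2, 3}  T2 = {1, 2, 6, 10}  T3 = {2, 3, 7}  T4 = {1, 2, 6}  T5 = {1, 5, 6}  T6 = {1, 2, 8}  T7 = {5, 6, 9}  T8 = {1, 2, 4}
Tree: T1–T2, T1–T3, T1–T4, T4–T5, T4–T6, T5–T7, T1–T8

A tree decomposition must satisfy three properties: every vertex lies in some bag; for every edge, both endpoints lie together in some bag; and for every vertex, the bags containing it form a connected subtree. Here bags containing vertex 6 are not connected in the tree, so the decomposition is invalid.

No — bags containing vertex 6 are not connected in the tree.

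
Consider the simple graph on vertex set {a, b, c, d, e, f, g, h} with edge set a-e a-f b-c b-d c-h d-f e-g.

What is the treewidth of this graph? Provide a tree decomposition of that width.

Every bag has size at most 2, so the width is 2 − 1 = 1 and tw(G) ≤ 1. Any graph with an edge has treewidth ≥ 1, and G has the edge g–e. Hence tw(G) = 1 exactly.

Treewidth 1.
One optimal decomposition is:
Bags: B1 = {e, g}  B2 = {a, e}  B3 = {a, f}  B4 = {d, f}  B5 = {b, d}  B6 = {b, c}  B7 = {c, h}
Tree: B1–B2, B2–B3, B3–B4, B4–B5, B5–B6, B6–B7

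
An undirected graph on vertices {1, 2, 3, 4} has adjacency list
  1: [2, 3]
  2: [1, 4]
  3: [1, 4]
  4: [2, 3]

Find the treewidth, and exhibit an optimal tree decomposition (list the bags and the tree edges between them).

Treewidth 2.
One optimal decomposition is:
Bags: B1 = {1, 3, 4}  B2 = {1, 2, 4}
Tree: B1–B2

The largest bag has 3 vertices, giving width 2; this decomposition certifies tw(G) ≤ 2. The edges 4–3–1–2–4 form a cycle, so G is not a tree and its treewidth is at least 2. Combining the bounds, tw(G) = 2.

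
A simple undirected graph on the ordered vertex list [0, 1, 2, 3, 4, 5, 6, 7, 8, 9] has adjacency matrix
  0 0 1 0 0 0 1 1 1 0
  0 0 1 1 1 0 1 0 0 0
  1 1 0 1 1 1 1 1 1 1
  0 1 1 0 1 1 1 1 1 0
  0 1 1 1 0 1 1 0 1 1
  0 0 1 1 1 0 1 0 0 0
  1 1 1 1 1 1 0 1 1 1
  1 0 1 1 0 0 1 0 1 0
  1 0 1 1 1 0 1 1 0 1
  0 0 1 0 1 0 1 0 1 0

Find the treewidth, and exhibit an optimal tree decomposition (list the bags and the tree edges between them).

Treewidth 4.
One such decomposition:
Bags: B1 = {2, 3, 4, 5, 6}  B2 = {1, 2, 3, 4, 6}  B3 = {2, 3, 4, 6, 8}  B4 = {2, 4, 6, 8, 9}  B5 = {2, 3, 6, 7, 8}  B6 = {0, 2, 6, 7, 8}
Tree: B1–B2, B1–B3, B3–B4, B3–B5, B5–B6

Every bag has size at most 5, so the width is 5 − 1 = 4 and tw(G) ≤ 4. Conversely, {0, 2, 6, 7, 8} is a clique of size 5, and the vertices of any clique must share a bag in every tree decomposition; so some bag has ≥ 5 vertices and tw(G) ≥ 4. Therefore the treewidth is 4.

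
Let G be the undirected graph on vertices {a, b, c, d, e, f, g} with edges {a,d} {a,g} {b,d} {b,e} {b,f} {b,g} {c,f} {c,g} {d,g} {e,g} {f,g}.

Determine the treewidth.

A width-2 tree decomposition is:
Bags: B1 = {b, f, g}  B2 = {b, d, g}  B3 = {c, f, g}  B4 = {b, e, g}  B5 = {a, d, g}
Tree: B1–B2, B1–B3, B1–B4, B2–B5
Each bag holds 3 vertices, so the decomposition has width 2, which upper-bounds the treewidth. On the other hand G contains the 3-clique {c, f, g}. A clique must lie in a single bag of any decomposition, so no decomposition can have width below 2. Combining the bounds, tw(G) = 2.

2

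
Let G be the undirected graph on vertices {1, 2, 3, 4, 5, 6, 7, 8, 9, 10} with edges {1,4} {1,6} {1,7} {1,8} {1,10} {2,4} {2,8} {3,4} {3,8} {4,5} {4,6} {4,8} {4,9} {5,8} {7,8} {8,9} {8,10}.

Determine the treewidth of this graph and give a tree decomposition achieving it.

Treewidth 2.
Bags: B1 = {4, 5, 8}  B2 = {2, 4, 8}  B3 = {1, 4, 8}  B4 = {1, 4, 6}  B5 = {1, 8, 10}  B6 = {4, 8, 9}  B7 = {3, 4, 8}  B8 = {1, 7, 8}
Tree: B1–B2, B2–B3, B3–B4, B3–B5, B1–B6, B6–B7, B3–B8

Every bag has size at most 3, so the width is 3 − 1 = 2 and tw(G) ≤ 2. On the other hand G contains the 3-clique {1, 8, 10}. A clique must lie in a single bag of any decomposition, so no decomposition can have width below 2. Hence tw(G) = 2 exactly.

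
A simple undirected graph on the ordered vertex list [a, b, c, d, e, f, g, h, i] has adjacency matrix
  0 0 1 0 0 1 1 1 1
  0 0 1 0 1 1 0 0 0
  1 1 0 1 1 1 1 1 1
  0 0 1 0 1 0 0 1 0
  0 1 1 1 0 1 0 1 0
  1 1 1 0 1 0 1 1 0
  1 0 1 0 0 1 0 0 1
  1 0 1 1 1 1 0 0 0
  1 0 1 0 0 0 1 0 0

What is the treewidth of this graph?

A width-3 tree decomposition is:
Bags: B1 = {c, e, f, h}  B2 = {c, d, e, h}  B3 = {a, c, f, h}  B4 = {b, c, e, f}  B5 = {a, c, f, g}  B6 = {a, c, g, i}
Tree: B1–B2, B1–B3, B1–B4, B3–B5, B5–B6
Each bag holds 4 vertices, so the decomposition has width 3, which upper-bounds the treewidth. For the lower bound, the 4 vertices {c, d, e, h} are pairwise adjacent, and any tree decomposition puts a clique entirely inside one bag — forcing width ≥ 3. Hence tw(G) = 3 exactly.

3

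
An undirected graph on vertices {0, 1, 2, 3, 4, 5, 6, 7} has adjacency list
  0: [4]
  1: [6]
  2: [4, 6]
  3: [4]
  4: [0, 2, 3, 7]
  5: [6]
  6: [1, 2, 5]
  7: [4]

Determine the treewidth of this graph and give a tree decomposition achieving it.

Every bag has size at most 2, so the width is 2 − 1 = 1 and tw(G) ≤ 1. Since G has at least one edge (e.g. 6–2), it is not an edgeless graph, so tw(G) ≥ 1. Combining the bounds, tw(G) = 1.

Treewidth 1.
One such decomposition:
Bags: B1 = {2, 6}  B2 = {2, 4}  B3 = {0, 4}  B4 = {5, 6}  B5 = {3, 4}  B6 = {1, 6}  B7 = {4, 7}
Tree: B1–B2, B2–B3, B1–B4, B2–B5, B1–B6, B5–B7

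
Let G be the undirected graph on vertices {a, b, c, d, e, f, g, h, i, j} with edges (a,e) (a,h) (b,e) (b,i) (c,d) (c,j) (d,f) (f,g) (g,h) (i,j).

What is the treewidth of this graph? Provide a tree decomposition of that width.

Treewidth 2.
One optimal decomposition is:
Bags: B1 = {c, d, f}  B2 = {c, f, j}  B3 = {f, i, j}  B4 = {b, f, i}  B5 = {b, e, f}  B6 = {a, e, f}  B7 = {a, f, h}  B8 = {f, g, h}
Tree: B1–B2, B2–B3, B3–B4, B4–B5, B5–B6, B6–B7, B7–B8

The largest bag has 3 vertices, giving width 2; this decomposition certifies tw(G) ≤ 2. The edges f–d–c–j–i–b–e–a–h–g–f form a cycle, so G is not a tree and its treewidth is at least 2. Combining the bounds, tw(G) = 2.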